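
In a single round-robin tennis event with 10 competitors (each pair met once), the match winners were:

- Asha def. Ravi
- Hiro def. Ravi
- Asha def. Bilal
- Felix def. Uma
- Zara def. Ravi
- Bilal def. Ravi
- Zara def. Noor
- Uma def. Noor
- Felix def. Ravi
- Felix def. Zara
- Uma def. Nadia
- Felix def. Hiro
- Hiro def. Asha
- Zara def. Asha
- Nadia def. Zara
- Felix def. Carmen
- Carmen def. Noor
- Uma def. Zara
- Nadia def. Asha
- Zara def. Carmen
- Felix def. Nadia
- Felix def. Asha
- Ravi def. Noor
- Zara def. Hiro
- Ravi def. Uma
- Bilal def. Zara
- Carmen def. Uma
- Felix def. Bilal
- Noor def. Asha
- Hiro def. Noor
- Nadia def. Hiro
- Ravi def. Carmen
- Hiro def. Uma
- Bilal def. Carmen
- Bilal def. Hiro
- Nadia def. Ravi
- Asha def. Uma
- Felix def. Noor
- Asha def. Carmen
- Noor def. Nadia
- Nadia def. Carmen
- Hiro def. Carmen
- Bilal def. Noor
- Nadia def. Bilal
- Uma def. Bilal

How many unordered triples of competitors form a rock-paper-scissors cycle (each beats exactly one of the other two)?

22

Win totals: Nadia 6, Ravi 3, Uma 4, Carmen 2, Noor 2, Felix 9, Hiro 5, Zara 5, Asha 4, Bilal 5.
A competitor with w wins dominates both others in C(w,2) triples; summing gives 15 + 3 + 6 + 1 + 1 + 36 + 10 + 10 + 6 + 10 = 98 transitive triples.
Total triples C(10,3) = 120, so cyclic triples = 120 − 98 = 22.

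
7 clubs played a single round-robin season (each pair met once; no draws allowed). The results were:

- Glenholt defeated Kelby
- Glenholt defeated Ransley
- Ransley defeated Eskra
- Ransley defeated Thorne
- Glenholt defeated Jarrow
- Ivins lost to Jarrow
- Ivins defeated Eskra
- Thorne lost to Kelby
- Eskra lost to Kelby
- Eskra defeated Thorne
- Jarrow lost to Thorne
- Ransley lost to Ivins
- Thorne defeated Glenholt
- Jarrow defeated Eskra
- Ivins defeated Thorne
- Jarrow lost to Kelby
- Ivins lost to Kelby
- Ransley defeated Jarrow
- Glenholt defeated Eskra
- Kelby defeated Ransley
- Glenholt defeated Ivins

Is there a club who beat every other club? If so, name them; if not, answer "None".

Highest win total is Kelby with 5 (out of 6 possible).
Kelby lost to Glenholt, so no club went undefeated.

None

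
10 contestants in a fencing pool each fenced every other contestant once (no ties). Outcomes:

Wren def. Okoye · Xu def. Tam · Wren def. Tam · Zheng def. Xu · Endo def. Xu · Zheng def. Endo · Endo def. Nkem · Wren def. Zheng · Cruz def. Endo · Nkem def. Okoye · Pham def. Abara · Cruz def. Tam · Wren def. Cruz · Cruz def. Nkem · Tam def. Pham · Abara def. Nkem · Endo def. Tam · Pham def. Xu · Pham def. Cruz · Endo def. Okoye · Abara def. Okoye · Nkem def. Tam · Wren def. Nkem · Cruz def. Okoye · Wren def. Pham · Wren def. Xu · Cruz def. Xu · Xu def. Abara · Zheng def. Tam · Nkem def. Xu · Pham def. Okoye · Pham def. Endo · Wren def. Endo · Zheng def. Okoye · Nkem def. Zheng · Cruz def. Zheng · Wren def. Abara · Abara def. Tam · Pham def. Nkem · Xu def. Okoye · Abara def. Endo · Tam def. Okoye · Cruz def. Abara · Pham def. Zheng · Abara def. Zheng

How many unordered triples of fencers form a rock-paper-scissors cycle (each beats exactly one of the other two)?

Win totals: Endo 4, Pham 7, Abara 5, Cruz 7, Xu 3, Wren 9, Okoye 0, Zheng 4, Tam 2, Nkem 4.
A fencer with w wins dominates both others in C(w,2) triples; summing gives 6 + 21 + 10 + 21 + 3 + 36 + 0 + 6 + 1 + 6 = 110 transitive triples.
Total triples C(10,3) = 120, so cyclic triples = 120 − 110 = 10.

10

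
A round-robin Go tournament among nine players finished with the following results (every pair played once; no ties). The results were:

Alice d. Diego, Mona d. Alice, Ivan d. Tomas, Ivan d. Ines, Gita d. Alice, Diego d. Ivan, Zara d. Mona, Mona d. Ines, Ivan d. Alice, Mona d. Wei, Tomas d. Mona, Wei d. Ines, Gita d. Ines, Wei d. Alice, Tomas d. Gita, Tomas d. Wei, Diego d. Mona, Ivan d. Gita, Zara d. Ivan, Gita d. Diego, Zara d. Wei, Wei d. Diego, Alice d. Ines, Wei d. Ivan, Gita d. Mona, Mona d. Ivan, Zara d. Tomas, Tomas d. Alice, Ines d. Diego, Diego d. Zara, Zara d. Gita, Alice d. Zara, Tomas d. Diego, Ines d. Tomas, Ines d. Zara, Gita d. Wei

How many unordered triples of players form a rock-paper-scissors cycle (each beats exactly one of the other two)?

Win totals: Gita 5, Diego 3, Alice 3, Ivan 4, Zara 5, Ines 3, Mona 4, Wei 4, Tomas 5.
A player with w wins dominates both others in C(w,2) triples; summing gives 10 + 3 + 3 + 6 + 10 + 3 + 6 + 6 + 10 = 57 transitive triples.
Total triples C(9,3) = 84, so cyclic triples = 84 − 57 = 27.

27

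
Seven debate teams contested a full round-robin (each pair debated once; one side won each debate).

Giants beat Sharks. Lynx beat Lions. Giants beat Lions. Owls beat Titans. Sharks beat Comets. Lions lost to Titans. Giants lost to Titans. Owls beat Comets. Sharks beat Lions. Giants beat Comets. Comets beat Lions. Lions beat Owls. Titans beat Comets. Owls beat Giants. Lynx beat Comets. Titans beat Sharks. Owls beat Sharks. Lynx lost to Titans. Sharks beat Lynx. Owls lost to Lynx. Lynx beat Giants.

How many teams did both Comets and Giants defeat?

Comets beat: Lions.
Giants beat: Comets, Lions, Sharks.
Both beat: Lions — 1.

1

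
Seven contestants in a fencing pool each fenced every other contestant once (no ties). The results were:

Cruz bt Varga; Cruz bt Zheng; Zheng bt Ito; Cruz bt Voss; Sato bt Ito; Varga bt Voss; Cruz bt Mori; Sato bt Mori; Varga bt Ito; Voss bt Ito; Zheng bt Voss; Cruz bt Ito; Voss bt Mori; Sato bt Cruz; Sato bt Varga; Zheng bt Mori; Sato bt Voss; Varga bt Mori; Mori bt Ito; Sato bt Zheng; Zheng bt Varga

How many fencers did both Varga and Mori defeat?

Varga beat: Mori, Ito, Voss.
Mori beat: Ito.
Both beat: Ito — 1.

1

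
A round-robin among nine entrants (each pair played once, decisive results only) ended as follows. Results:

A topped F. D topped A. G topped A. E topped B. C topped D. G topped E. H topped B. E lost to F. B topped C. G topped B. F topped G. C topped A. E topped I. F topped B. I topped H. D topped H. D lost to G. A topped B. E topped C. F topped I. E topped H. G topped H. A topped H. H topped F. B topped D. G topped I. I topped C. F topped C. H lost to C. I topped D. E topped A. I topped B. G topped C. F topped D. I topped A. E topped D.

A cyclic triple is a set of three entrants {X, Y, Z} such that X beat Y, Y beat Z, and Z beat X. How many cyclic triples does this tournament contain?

14

Win totals: A 3, B 2, C 3, D 2, E 6, F 6, G 7, H 2, I 5.
An entrant with w wins dominates both others in C(w,2) triples; summing gives 3 + 1 + 3 + 1 + 15 + 15 + 21 + 1 + 10 = 70 transitive triples.
Total triples C(9,3) = 84, so cyclic triples = 84 − 70 = 14.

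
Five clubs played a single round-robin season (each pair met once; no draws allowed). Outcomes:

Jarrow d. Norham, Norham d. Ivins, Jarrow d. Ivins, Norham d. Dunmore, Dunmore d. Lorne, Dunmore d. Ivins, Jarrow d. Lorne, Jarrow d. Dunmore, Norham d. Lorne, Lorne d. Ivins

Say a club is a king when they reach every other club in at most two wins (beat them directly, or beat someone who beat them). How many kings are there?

1

Norham cannot reach Jarrow in two steps.
Lorne cannot reach Norham, Jarrow, Dunmore in two steps.
Jarrow reaches everyone (king).
Ivins cannot reach Norham, Lorne, Jarrow, Dunmore in two steps.
Dunmore cannot reach Norham, Jarrow in two steps.
Kings: Jarrow — 1.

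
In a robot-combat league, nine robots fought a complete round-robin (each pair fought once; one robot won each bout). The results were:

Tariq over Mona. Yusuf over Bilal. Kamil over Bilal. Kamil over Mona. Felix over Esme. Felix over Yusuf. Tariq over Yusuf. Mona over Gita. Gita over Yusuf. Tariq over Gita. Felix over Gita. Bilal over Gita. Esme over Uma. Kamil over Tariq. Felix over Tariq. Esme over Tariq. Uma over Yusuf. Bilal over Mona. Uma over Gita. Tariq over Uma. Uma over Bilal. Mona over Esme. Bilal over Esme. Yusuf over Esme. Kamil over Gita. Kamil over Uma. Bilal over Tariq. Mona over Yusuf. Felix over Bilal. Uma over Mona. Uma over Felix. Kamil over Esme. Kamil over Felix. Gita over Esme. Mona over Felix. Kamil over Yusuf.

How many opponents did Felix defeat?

5

Felix's results: beat Gita, Tariq, Yusuf, Bilal, Esme; lost to Mona, Kamil, Uma.
That is 5 wins.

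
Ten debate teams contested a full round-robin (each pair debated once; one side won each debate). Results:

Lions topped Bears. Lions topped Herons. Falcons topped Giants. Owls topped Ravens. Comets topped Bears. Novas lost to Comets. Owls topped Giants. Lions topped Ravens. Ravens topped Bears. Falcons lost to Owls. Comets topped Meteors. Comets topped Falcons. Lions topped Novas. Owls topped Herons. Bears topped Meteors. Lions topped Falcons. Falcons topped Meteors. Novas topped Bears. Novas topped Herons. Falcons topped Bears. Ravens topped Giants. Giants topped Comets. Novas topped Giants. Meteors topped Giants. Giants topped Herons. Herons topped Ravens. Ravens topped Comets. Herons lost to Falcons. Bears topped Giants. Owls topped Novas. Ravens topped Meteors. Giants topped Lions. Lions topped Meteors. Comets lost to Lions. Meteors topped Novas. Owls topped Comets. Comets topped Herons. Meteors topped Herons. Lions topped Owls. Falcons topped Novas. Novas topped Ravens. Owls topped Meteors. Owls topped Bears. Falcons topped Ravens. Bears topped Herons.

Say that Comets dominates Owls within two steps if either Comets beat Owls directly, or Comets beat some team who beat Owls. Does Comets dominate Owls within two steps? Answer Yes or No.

No

Comets did not beat Owls directly.
Comets beat Bears, Novas, Falcons, Herons, Meteors, but each of them lost to Owls. No two-step path.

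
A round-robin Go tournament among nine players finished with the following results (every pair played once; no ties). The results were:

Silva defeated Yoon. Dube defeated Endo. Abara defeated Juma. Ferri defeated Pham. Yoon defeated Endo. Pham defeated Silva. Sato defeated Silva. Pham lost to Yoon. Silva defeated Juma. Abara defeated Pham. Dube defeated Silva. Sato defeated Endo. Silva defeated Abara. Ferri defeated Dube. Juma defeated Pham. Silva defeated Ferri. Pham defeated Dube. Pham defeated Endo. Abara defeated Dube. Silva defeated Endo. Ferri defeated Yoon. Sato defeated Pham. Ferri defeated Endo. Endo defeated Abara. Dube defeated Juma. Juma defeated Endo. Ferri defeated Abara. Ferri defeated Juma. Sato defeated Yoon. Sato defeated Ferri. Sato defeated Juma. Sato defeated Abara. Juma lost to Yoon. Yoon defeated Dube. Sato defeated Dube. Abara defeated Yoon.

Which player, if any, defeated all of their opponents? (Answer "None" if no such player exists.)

Sato

Sato has 8 wins out of 8 opponents — a perfect record.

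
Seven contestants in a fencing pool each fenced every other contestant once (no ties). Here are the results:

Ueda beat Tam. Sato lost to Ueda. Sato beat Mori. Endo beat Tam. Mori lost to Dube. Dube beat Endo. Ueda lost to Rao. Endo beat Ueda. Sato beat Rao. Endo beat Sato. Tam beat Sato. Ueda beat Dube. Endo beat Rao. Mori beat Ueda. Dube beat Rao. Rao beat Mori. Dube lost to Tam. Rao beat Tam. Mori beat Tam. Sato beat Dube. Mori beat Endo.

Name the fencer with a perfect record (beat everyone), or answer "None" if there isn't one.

None

Highest win total is Endo with 4 (out of 6 possible).
Endo lost to Dube, Mori, so no fencer went undefeated.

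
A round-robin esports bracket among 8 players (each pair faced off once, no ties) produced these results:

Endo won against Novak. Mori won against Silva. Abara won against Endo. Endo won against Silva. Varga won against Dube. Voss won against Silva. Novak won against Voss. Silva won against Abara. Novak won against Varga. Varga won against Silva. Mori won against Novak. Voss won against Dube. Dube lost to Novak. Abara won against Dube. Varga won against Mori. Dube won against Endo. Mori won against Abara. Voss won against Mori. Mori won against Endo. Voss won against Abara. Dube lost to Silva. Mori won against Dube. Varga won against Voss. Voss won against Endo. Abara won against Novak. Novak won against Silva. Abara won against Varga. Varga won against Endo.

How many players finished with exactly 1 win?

1

Win totals: Novak 4, Mori 5, Silva 2, Varga 5, Endo 2, Voss 5, Abara 4, Dube 1.
Exactly 1: Dube — 1 player.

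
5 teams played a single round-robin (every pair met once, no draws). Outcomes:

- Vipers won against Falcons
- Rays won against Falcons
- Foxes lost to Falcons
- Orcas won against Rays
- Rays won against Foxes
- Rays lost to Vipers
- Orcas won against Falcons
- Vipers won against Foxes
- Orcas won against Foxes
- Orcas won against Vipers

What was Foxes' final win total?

Foxes' results: beat no one; lost to Vipers, Orcas, Rays, Falcons.
That is 0 wins.

0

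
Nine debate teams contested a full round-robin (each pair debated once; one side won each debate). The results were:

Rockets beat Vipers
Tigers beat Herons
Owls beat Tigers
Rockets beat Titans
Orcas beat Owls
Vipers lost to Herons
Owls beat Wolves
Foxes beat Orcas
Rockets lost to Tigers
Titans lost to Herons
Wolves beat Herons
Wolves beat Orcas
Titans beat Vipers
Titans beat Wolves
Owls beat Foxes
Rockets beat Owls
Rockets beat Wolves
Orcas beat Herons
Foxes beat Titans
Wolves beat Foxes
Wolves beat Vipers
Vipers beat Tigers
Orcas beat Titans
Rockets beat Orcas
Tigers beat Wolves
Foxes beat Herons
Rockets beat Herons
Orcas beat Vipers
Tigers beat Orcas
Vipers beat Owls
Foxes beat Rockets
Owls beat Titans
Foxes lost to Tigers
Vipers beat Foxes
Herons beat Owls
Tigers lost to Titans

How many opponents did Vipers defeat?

Vipers' results: beat Foxes, Tigers, Owls; lost to Herons, Wolves, Orcas, Rockets, Titans.
That is 3 wins.

3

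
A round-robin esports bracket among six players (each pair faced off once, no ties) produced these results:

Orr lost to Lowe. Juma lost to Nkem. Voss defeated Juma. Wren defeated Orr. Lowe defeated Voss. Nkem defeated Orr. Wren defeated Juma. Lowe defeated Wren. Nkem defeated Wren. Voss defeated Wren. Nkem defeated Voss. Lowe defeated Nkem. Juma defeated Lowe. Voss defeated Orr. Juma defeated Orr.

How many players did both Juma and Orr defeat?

Juma beat: Lowe, Orr.
Orr beat: no one.
No one was beaten by both.

0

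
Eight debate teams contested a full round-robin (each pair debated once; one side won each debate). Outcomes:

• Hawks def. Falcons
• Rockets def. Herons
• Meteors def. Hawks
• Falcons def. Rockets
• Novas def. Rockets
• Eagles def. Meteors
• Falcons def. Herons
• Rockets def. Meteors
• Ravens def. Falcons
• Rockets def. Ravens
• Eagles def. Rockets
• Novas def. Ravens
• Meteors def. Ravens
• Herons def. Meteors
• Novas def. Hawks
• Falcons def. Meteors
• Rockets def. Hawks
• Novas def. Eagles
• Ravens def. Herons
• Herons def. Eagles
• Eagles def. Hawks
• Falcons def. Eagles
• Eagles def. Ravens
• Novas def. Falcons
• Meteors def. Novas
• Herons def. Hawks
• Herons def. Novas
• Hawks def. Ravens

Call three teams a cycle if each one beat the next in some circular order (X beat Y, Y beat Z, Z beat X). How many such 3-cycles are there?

17

Win totals: Meteors 3, Ravens 2, Rockets 4, Hawks 2, Falcons 4, Herons 4, Novas 5, Eagles 4.
A team with w wins dominates both others in C(w,2) triples; summing gives 3 + 1 + 6 + 1 + 6 + 6 + 10 + 6 = 39 transitive triples.
Total triples C(8,3) = 56, so cyclic triples = 56 − 39 = 17.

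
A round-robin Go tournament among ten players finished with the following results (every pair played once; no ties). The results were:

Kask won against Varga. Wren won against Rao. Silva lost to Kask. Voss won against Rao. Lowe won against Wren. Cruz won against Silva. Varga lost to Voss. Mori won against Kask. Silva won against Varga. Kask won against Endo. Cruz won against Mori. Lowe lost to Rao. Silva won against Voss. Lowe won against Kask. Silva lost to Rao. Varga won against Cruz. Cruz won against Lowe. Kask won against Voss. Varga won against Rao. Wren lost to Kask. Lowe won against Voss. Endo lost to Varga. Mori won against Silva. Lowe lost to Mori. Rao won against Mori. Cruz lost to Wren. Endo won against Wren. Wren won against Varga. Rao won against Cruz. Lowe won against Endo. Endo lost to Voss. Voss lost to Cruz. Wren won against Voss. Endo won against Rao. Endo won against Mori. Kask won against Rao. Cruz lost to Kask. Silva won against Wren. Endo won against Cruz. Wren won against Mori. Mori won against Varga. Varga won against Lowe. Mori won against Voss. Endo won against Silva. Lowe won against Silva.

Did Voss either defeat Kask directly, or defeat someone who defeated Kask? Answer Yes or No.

Voss did not beat Kask directly.
Voss beat Endo, Rao, Varga, but each of them lost to Kask. No two-step path.

No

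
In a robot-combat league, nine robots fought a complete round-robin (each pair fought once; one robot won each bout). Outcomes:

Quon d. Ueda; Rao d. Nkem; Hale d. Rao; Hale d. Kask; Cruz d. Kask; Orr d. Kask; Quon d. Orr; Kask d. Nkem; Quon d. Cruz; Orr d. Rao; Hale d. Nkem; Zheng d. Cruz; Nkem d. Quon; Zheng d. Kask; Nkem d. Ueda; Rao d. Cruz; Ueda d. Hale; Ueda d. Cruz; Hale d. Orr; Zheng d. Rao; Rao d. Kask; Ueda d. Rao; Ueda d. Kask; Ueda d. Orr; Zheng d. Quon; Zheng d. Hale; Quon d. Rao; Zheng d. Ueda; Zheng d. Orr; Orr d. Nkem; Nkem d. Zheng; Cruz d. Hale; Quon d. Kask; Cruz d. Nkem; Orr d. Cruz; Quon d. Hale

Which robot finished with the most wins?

Zheng

Win totals: Nkem 3, Orr 4, Rao 3, Ueda 5, Zheng 7, Kask 1, Quon 6, Hale 4, Cruz 3.
Zheng leads with 7 wins (next highest: 6).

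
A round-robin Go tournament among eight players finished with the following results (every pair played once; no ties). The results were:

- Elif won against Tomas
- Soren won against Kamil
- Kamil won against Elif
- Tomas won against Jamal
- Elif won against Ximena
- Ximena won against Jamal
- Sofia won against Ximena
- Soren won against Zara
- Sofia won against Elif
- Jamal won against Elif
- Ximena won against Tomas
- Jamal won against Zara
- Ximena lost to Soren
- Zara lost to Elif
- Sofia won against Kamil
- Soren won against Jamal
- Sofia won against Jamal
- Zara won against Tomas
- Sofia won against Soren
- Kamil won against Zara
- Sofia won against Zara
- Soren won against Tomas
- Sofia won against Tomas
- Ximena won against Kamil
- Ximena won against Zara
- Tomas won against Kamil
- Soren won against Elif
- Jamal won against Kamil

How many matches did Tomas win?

2

Tomas' results: beat Jamal, Kamil; lost to Zara, Elif, Ximena, Sofia, Soren.
That is 2 wins.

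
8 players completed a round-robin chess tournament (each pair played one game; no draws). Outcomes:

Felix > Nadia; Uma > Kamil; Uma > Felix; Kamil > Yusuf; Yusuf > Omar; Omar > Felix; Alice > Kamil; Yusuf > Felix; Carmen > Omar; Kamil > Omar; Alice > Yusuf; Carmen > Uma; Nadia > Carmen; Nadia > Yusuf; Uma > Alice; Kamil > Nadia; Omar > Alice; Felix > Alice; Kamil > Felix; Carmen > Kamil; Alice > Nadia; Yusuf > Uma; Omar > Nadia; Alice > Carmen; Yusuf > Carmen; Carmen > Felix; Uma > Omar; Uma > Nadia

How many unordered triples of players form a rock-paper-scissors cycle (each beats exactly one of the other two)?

17

Win totals: Uma 5, Kamil 4, Carmen 4, Alice 4, Omar 3, Yusuf 4, Felix 2, Nadia 2.
A player with w wins dominates both others in C(w,2) triples; summing gives 10 + 6 + 6 + 6 + 3 + 6 + 1 + 1 = 39 transitive triples.
Total triples C(8,3) = 56, so cyclic triples = 56 − 39 = 17.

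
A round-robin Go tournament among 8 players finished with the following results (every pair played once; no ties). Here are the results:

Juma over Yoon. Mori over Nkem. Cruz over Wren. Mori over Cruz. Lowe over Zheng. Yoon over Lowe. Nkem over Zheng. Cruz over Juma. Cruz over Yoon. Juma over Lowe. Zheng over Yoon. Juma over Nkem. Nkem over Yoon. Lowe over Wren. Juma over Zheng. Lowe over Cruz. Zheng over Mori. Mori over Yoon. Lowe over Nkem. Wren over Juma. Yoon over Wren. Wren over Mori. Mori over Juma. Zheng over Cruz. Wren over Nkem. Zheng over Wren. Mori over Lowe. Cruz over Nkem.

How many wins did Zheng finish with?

4

Zheng's results: beat Wren, Mori, Yoon, Cruz; lost to Nkem, Juma, Lowe.
That is 4 wins.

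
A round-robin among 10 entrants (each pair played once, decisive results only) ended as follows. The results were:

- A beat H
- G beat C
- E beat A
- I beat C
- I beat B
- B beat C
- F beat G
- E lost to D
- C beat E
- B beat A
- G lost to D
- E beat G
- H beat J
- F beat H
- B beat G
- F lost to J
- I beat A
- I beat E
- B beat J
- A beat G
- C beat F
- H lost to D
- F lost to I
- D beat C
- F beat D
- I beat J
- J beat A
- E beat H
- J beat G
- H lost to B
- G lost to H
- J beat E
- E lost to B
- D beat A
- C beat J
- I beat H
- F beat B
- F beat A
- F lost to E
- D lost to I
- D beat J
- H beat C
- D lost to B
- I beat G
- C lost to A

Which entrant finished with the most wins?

Win totals: A 3, B 7, C 3, D 6, E 4, F 5, G 1, H 3, I 9, J 4.
I leads with 9 wins (next highest: 7).

I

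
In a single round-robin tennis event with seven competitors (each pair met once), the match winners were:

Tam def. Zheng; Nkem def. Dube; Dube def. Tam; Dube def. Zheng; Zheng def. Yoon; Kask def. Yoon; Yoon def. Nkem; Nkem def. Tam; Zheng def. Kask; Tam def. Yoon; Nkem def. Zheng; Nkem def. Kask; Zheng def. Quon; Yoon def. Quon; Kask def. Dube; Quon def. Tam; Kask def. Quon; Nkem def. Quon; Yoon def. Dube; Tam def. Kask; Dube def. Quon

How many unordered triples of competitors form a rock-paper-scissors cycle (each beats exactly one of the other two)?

Win totals: Kask 3, Nkem 5, Dube 3, Tam 3, Yoon 3, Zheng 3, Quon 1.
A competitor with w wins dominates both others in C(w,2) triples; summing gives 3 + 10 + 3 + 3 + 3 + 3 + 0 = 25 transitive triples.
Total triples C(7,3) = 35, so cyclic triples = 35 − 25 = 10.

10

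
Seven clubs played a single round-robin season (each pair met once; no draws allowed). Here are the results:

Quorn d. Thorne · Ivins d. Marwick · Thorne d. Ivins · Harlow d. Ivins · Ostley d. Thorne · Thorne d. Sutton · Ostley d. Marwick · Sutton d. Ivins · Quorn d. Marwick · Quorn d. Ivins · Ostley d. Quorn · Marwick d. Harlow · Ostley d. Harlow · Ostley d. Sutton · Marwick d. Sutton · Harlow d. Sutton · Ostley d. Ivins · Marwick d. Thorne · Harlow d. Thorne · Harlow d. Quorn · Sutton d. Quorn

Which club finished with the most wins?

Ostley

Win totals: Harlow 4, Ivins 1, Sutton 2, Ostley 6, Quorn 3, Marwick 3, Thorne 2.
Ostley leads with 6 wins (next highest: 4).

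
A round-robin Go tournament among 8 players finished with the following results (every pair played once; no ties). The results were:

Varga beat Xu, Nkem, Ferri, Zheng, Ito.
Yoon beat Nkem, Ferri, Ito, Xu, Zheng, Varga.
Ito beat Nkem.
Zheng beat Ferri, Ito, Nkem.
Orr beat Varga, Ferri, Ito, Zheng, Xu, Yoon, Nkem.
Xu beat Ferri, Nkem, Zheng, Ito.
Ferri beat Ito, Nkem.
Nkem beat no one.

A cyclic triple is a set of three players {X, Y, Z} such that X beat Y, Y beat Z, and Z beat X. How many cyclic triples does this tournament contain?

Win totals: Orr 7, Varga 5, Xu 4, Zheng 3, Ferri 2, Nkem 0, Ito 1, Yoon 6.
A player with w wins dominates both others in C(w,2) triples; summing gives 21 + 10 + 6 + 3 + 1 + 0 + 0 + 15 = 56 transitive triples.
Total triples C(8,3) = 56, so cyclic triples = 56 − 56 = 0.

0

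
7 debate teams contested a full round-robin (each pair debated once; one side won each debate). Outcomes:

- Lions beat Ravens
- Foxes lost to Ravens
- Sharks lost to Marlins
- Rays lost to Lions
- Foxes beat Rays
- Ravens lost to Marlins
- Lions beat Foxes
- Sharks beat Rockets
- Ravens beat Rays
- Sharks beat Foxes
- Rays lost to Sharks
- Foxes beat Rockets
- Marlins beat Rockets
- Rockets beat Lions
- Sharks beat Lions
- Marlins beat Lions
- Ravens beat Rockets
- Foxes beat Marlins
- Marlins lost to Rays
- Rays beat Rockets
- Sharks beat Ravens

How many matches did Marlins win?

Marlins' results: beat Sharks, Lions, Rockets, Ravens; lost to Rays, Foxes.
That is 4 wins.

4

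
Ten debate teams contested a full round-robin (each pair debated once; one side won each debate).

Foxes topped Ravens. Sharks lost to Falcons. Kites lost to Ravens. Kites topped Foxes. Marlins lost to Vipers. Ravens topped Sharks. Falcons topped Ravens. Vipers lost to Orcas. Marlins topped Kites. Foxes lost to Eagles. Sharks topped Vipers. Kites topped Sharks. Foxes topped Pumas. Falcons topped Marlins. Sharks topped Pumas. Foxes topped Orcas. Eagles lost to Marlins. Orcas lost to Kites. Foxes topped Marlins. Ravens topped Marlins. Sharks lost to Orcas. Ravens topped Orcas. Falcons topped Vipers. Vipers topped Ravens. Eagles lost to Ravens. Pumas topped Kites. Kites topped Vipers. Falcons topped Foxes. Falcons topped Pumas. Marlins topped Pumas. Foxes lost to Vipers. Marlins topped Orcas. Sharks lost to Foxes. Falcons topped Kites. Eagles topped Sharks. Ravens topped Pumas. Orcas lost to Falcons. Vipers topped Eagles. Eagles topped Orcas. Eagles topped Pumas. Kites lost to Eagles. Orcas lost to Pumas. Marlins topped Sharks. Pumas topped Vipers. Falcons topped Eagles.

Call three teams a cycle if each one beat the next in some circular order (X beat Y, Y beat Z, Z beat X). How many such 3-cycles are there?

Win totals: Kites 4, Ravens 6, Pumas 3, Orcas 2, Vipers 4, Falcons 9, Foxes 5, Marlins 5, Eagles 5, Sharks 2.
A team with w wins dominates both others in C(w,2) triples; summing gives 6 + 15 + 3 + 1 + 6 + 36 + 10 + 10 + 10 + 1 = 98 transitive triples.
Total triples C(10,3) = 120, so cyclic triples = 120 − 98 = 22.

22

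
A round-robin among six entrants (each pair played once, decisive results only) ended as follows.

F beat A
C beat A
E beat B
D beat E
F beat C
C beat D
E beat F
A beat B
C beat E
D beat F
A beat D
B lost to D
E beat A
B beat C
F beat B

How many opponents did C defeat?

3

C's results: beat A, D, E; lost to B, F.
That is 3 wins.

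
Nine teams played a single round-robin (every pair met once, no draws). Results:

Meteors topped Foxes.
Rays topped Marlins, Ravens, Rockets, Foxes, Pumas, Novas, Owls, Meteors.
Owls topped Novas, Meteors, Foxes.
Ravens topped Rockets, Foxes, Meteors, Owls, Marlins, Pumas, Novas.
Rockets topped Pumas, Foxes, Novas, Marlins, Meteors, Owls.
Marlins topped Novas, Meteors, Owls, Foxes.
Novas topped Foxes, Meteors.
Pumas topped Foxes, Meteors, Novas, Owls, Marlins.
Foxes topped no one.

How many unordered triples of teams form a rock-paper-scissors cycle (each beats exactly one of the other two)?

Win totals: Pumas 5, Meteors 1, Rockets 6, Foxes 0, Owls 3, Ravens 7, Rays 8, Novas 2, Marlins 4.
A team with w wins dominates both others in C(w,2) triples; summing gives 10 + 0 + 15 + 0 + 3 + 21 + 28 + 1 + 6 = 84 transitive triples.
Total triples C(9,3) = 84, so cyclic triples = 84 − 84 = 0.

0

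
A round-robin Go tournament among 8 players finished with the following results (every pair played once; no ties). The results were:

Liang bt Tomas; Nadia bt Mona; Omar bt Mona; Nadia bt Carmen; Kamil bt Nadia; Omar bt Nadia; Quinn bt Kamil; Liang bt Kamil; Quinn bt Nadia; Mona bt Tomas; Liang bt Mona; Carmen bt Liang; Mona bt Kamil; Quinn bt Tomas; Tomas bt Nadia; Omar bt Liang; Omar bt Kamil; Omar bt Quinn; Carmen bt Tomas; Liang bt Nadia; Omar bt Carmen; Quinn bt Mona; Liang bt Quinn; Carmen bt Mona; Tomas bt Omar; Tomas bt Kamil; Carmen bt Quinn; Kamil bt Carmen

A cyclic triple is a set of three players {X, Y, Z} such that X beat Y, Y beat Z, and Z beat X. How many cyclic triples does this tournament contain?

13

Win totals: Liang 5, Carmen 4, Tomas 3, Nadia 2, Kamil 2, Omar 6, Mona 2, Quinn 4.
A player with w wins dominates both others in C(w,2) triples; summing gives 10 + 6 + 3 + 1 + 1 + 15 + 1 + 6 = 43 transitive triples.
Total triples C(8,3) = 56, so cyclic triples = 56 − 43 = 13.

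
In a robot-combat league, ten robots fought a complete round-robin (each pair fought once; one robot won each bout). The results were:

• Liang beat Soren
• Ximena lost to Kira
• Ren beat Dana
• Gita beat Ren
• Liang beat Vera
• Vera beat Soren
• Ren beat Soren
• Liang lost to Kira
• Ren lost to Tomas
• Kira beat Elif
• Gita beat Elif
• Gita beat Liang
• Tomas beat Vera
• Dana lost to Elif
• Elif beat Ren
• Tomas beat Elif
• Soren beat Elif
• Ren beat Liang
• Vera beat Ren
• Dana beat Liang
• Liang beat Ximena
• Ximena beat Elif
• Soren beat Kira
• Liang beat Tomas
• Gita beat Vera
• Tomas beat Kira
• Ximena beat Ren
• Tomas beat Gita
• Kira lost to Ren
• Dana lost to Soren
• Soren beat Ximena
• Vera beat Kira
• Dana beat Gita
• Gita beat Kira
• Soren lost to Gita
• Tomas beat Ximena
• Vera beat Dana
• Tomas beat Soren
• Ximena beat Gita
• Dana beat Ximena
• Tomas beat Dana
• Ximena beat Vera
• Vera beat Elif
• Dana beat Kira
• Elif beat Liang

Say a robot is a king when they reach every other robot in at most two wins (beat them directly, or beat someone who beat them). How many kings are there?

7

Ximena cannot reach Tomas in two steps.
Tomas reaches everyone (king).
Gita reaches everyone (king).
Liang reaches everyone (king).
Dana reaches everyone (king).
Soren cannot reach Tomas in two steps.
Elif reaches everyone (king).
Kira reaches everyone (king).
Ren reaches everyone (king).
Vera cannot reach Tomas in two steps.
Kings: Tomas, Gita, Liang, Dana, Elif, Kira, Ren — 7.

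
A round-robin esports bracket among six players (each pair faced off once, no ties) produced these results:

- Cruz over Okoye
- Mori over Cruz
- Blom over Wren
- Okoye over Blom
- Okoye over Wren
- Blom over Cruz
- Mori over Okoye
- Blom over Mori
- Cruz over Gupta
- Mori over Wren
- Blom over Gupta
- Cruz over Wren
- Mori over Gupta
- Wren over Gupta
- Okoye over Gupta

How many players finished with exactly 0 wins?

Win totals: Wren 1, Mori 4, Blom 4, Cruz 3, Gupta 0, Okoye 3.
Exactly 0: Gupta — 1 player.

1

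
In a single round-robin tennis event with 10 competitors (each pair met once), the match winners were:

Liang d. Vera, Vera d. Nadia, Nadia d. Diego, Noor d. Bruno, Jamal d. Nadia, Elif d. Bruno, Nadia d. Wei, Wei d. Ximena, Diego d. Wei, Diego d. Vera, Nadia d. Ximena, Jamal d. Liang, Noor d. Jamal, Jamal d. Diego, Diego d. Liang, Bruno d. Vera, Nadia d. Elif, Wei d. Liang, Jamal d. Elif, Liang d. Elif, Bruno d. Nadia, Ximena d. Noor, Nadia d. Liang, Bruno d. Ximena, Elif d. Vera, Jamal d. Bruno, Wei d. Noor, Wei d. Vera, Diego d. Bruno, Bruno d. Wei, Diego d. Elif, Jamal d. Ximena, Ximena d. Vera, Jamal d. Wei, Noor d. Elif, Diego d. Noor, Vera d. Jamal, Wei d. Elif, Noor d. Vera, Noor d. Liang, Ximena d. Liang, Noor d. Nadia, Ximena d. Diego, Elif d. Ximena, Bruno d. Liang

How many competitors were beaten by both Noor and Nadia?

2

Noor beat: Elif, Liang, Vera, Jamal, Bruno, Nadia.
Nadia beat: Elif, Liang, Diego, Wei, Ximena.
Both beat: Elif, Liang — 2.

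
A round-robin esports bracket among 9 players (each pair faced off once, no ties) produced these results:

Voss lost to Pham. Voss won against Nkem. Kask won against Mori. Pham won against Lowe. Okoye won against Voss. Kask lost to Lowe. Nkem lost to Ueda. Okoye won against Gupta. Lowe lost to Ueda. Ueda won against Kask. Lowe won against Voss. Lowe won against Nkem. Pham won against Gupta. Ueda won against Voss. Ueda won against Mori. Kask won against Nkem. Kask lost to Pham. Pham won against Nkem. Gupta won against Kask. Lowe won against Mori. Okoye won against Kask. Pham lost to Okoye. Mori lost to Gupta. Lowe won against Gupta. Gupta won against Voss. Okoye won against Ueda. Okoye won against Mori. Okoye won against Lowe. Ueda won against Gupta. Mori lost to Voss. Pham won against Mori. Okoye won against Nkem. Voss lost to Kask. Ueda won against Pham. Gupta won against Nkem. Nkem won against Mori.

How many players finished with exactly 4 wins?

Win totals: Gupta 4, Lowe 5, Mori 0, Kask 3, Nkem 1, Okoye 8, Ueda 7, Pham 6, Voss 2.
Exactly 4: Gupta — 1 player.

1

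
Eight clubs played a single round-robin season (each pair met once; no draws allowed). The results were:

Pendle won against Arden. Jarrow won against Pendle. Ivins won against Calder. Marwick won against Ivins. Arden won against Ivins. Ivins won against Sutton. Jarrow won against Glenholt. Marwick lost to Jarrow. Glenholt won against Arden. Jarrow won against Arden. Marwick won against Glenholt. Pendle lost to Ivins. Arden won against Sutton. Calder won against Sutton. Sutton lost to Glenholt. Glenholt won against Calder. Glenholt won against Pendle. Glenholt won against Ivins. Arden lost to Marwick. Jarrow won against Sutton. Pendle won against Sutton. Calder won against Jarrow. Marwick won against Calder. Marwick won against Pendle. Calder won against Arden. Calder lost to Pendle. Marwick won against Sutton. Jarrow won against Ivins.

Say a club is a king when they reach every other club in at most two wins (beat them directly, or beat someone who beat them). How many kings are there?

Ivins cannot reach Marwick, Glenholt in two steps.
Arden cannot reach Marwick, Glenholt, Jarrow in two steps.
Marwick reaches everyone (king).
Calder reaches everyone (king).
Glenholt cannot reach Marwick in two steps.
Pendle cannot reach Marwick, Glenholt in two steps.
Sutton cannot reach Ivins, Arden, Marwick, Calder, Glenholt, Pendle, Jarrow in two steps.
Jarrow reaches everyone (king).
Kings: Marwick, Calder, Jarrow — 3.

3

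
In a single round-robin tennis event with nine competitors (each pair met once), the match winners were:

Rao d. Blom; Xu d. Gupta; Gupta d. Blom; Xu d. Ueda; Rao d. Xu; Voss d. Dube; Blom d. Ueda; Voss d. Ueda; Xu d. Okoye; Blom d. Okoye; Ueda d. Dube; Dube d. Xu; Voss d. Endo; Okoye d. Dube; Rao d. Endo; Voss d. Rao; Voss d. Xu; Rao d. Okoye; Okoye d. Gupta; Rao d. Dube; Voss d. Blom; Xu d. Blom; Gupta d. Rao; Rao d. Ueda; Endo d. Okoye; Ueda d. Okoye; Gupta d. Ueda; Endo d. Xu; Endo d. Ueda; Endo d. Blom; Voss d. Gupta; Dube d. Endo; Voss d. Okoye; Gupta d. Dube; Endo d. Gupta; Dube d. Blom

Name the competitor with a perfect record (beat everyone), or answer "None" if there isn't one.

Voss

Voss has 8 wins out of 8 opponents — a perfect record.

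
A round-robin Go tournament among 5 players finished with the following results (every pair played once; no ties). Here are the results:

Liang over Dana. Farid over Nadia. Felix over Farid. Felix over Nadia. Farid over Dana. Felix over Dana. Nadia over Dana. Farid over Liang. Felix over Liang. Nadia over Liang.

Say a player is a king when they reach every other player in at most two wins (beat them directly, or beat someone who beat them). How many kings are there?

1

Dana cannot reach Felix, Farid, Nadia, Liang in two steps.
Felix reaches everyone (king).
Farid cannot reach Felix in two steps.
Nadia cannot reach Felix, Farid in two steps.
Liang cannot reach Felix, Farid, Nadia in two steps.
Kings: Felix — 1.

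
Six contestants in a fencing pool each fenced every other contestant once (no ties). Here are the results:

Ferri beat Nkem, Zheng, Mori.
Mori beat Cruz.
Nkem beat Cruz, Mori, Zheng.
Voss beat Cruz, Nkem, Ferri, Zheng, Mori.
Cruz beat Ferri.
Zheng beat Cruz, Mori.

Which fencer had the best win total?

Voss

Win totals: Ferri 3, Voss 5, Zheng 2, Cruz 1, Nkem 3, Mori 1.
Voss leads with 5 wins (next highest: 3).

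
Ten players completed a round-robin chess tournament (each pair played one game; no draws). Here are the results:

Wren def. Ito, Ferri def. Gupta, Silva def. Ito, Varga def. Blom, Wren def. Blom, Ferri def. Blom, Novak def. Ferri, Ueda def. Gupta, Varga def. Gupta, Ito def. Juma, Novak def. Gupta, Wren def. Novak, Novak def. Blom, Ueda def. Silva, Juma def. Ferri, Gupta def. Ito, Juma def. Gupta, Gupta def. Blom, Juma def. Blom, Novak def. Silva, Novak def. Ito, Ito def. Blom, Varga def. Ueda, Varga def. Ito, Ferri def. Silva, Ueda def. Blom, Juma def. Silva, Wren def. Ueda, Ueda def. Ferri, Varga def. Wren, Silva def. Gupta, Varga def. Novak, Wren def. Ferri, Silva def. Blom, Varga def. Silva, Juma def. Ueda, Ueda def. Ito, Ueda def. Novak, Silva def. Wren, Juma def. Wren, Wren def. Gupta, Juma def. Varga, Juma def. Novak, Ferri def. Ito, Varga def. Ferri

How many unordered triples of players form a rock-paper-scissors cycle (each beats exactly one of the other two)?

Win totals: Ito 2, Gupta 2, Ueda 6, Ferri 4, Varga 8, Blom 0, Juma 8, Wren 6, Silva 4, Novak 5.
A player with w wins dominates both others in C(w,2) triples; summing gives 1 + 1 + 15 + 6 + 28 + 0 + 28 + 15 + 6 + 10 = 110 transitive triples.
Total triples C(10,3) = 120, so cyclic triples = 120 − 110 = 10.

10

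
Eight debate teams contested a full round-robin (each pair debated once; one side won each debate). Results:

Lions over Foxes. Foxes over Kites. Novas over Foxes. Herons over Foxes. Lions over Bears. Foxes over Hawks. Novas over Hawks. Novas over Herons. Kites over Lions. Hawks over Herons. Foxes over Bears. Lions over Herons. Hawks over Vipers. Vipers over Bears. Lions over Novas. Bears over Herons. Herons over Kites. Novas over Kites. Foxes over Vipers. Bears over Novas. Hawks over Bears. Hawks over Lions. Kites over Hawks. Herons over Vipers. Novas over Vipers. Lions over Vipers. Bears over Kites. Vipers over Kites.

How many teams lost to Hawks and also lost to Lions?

Hawks beat: Herons, Vipers, Bears, Lions.
Lions beat: Novas, Foxes, Herons, Vipers, Bears.
Both beat: Herons, Vipers, Bears — 3.

3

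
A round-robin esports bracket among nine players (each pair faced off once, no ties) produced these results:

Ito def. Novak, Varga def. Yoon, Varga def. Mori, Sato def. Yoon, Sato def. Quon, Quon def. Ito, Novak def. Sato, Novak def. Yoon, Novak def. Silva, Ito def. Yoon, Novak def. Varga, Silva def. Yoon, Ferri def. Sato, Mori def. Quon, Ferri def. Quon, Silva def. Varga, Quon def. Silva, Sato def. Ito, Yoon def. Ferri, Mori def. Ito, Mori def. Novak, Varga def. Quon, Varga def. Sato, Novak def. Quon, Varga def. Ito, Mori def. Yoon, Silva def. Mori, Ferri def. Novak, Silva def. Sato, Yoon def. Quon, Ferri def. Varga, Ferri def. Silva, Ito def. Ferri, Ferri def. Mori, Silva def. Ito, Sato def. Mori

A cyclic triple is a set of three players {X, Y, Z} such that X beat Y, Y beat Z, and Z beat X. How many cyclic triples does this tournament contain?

Win totals: Ferri 6, Varga 5, Mori 4, Sato 4, Ito 3, Yoon 2, Quon 2, Novak 5, Silva 5.
A player with w wins dominates both others in C(w,2) triples; summing gives 15 + 10 + 6 + 6 + 3 + 1 + 1 + 10 + 10 = 62 transitive triples.
Total triples C(9,3) = 84, so cyclic triples = 84 − 62 = 22.

22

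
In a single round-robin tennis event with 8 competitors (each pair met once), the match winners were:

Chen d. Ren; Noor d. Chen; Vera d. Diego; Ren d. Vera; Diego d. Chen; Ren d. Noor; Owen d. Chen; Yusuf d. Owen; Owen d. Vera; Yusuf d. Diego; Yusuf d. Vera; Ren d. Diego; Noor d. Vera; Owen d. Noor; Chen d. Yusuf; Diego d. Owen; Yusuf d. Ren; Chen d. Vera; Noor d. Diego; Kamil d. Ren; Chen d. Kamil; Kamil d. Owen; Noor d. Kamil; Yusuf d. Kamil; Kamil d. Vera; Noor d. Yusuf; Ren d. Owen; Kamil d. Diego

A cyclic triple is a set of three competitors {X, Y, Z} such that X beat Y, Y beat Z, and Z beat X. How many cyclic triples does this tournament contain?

Win totals: Owen 3, Diego 2, Chen 4, Yusuf 5, Noor 5, Vera 1, Ren 4, Kamil 4.
A competitor with w wins dominates both others in C(w,2) triples; summing gives 3 + 1 + 6 + 10 + 10 + 0 + 6 + 6 = 42 transitive triples.
Total triples C(8,3) = 56, so cyclic triples = 56 − 42 = 14.

14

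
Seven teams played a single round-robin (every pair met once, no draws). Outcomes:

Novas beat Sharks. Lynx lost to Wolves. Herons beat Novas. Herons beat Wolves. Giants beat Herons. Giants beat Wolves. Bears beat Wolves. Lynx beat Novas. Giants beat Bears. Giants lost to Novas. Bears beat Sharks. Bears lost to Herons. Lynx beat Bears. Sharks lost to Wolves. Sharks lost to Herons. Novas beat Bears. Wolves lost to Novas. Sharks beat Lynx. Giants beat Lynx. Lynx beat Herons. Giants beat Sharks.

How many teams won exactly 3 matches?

Win totals: Herons 4, Bears 2, Sharks 1, Wolves 2, Lynx 3, Novas 4, Giants 5.
Exactly 3: Lynx — 1 team.

1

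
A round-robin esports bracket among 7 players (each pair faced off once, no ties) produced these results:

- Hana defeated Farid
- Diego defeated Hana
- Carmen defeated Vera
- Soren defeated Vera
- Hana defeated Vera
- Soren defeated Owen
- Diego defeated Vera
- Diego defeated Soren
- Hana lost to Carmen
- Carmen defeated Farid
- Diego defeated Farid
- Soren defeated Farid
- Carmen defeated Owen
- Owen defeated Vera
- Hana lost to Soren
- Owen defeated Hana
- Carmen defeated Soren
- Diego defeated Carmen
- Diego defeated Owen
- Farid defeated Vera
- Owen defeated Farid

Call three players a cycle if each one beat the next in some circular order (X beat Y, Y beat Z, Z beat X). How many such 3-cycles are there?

Win totals: Owen 3, Soren 4, Vera 0, Diego 6, Carmen 5, Farid 1, Hana 2.
A player with w wins dominates both others in C(w,2) triples; summing gives 3 + 6 + 0 + 15 + 10 + 0 + 1 = 35 transitive triples.
Total triples C(7,3) = 35, so cyclic triples = 35 − 35 = 0.

0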